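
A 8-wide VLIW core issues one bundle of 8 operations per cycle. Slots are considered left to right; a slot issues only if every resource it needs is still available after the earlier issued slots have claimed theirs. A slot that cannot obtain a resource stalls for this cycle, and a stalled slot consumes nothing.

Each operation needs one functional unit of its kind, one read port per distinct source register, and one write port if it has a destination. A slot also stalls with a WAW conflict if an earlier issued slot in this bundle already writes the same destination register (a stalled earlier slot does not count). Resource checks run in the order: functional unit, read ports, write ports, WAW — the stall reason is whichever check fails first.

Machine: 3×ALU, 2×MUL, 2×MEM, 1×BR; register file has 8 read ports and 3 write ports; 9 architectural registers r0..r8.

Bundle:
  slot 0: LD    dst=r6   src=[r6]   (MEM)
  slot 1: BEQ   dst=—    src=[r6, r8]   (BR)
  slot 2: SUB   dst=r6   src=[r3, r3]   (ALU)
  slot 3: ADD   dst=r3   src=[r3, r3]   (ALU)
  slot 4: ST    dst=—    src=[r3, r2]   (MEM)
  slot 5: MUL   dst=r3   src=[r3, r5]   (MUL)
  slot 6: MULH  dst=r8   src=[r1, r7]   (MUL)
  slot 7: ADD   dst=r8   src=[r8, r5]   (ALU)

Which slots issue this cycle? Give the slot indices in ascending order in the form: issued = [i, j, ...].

  0. MEM→r6 ⇒ go  {3A/2Mu/1Ld/1B | 7r 2w}
  1. BR ⇒ go  {3A/2Mu/1Ld/0B | 5r 2w}
  2. ALU→r6 ⇒ no(WAW)  {3A/2Mu/1Ld/0B | 5r 2w}
  3. ALU→r3 ⇒ go  {2A/2Mu/1Ld/0B | 4r 1w}
  4. MEM ⇒ go  {2A/2Mu/0Ld/0B | 2r 1w}
  5. MUL→r3 ⇒ no(WAW)  {2A/2Mu/0Ld/0B | 2r 1w}
  6. MUL→r8 ⇒ go  {2A/1Mu/0Ld/0B | 0r 0w}
  7. ALU→r8 ⇒ no(RD_PORT)  {2A/1Mu/0Ld/0B | 0r 0w}

issued = [0, 1, 3, 4, 6]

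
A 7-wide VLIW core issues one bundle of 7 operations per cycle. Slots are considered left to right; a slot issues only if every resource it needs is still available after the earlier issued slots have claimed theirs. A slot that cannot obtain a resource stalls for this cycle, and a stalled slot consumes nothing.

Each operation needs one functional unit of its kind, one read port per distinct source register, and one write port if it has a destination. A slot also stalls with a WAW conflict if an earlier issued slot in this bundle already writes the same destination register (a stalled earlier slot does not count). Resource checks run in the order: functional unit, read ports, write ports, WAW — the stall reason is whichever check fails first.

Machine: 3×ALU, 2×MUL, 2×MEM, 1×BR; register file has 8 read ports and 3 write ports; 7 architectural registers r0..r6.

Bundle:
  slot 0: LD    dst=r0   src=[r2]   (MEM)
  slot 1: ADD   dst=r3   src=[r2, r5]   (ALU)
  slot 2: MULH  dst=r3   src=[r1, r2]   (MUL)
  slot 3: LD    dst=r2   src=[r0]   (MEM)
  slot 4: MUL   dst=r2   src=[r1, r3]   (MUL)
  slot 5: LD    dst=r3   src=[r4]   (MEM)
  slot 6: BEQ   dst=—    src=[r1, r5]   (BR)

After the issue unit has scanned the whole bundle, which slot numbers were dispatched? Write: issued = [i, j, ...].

(0) want 1×MEM +1rd +1wr — yes → AL3|MU2|ME1|BR1|rd7|wr2
(1) want 1×ALU +2rd +1wr — yes → AL2|MU2|ME1|BR1|rd5|wr1
(2) want 1×MUL +2rd +1wr — WAW → AL2|MU2|ME1|BR1|rd5|wr1
(3) want 1×MEM +1rd +1wr — yes → AL2|MU2|ME0|BR1|rd4|wr0
(4) want 1×MUL +2rd +1wr — WR_PORT → AL2|MU2|ME0|BR1|rd4|wr0
(5) want 1×MEM +1rd +1wr — FU → AL2|MU2|ME0|BR1|rd4|wr0
(6) want 1×BR +2rd +0wr — yes → AL2|MU2|ME0|BR0|rd2|wr0

issued = [0, 1, 3, 6]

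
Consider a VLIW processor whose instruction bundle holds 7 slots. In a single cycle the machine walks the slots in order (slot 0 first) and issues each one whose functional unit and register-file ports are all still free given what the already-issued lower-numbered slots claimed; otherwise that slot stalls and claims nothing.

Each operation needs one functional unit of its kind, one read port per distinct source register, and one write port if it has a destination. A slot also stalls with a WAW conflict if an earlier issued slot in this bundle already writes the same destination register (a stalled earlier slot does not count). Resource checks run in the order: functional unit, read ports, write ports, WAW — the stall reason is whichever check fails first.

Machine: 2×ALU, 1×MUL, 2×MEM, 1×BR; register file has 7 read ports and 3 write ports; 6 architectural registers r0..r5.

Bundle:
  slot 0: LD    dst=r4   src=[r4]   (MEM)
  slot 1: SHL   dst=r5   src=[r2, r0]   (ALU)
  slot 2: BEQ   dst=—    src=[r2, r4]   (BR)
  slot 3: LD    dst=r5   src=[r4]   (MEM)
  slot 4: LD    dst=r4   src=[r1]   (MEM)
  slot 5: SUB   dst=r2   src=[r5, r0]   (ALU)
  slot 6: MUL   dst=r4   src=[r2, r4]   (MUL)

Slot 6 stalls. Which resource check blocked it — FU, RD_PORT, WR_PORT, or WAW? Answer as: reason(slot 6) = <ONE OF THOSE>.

reason(slot 6) = RD_PORT

  0. MEM→r4 ⇒ go  {2A/1Mu/1Ld/1B | 6r 2w}
  1. ALU→r5 ⇒ go  {1A/1Mu/1Ld/1B | 4r 1w}
  2. BR ⇒ go  {1A/1Mu/1Ld/0B | 2r 1w}
  3. MEM→r5 ⇒ no(WAW)  {1A/1Mu/1Ld/0B | 2r 1w}
  4. MEM→r4 ⇒ no(WAW)  {1A/1Mu/1Ld/0B | 2r 1w}
  5. ALU→r2 ⇒ go  {0A/1Mu/1Ld/0B | 0r 0w}
  6. MUL→r4 ⇒ no(RD_PORT)  {0A/1Mu/1Ld/0B | 0r 0w}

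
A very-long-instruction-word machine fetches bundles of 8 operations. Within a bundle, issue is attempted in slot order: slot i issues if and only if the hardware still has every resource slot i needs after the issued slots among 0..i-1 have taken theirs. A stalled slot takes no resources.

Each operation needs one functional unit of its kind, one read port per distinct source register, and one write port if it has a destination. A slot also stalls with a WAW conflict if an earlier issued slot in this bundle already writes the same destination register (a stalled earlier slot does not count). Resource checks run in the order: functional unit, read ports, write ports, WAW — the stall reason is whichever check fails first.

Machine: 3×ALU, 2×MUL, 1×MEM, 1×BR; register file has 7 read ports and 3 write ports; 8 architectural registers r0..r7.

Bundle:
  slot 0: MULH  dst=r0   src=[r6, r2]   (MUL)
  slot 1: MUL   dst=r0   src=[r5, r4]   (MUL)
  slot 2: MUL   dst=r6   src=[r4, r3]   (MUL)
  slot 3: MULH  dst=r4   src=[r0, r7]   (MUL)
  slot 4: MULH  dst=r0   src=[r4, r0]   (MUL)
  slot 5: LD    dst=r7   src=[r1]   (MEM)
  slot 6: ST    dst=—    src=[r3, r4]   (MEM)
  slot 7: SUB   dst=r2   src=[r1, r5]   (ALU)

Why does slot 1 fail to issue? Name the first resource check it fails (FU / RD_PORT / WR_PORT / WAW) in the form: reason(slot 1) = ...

#0 MUL src=r6,r2 dispatched  <A:3 Mu:1 Ld:1 B:1 rd:5 wr:2>
#1 MUL src=r5,r4 held:WAW  <A:3 Mu:1 Ld:1 B:1 rd:5 wr:2>
#2 MUL src=r4,r3 dispatched  <A:3 Mu:0 Ld:1 B:1 rd:3 wr:1>
#3 MUL src=r0,r7 held:FU  <A:3 Mu:0 Ld:1 B:1 rd:3 wr:1>
#4 MUL src=r4,r0 held:FU  <A:3 Mu:0 Ld:1 B:1 rd:3 wr:1>
#5 MEM src=r1 dispatched  <A:3 Mu:0 Ld:0 B:1 rd:2 wr:0>
#6 MEM src=r3,r4 held:FU  <A:3 Mu:0 Ld:0 B:1 rd:2 wr:0>
#7 ALU src=r1,r5 held:WR_PORT  <A:3 Mu:0 Ld:0 B:1 rd:2 wr:0>

reason(slot 1) = WAW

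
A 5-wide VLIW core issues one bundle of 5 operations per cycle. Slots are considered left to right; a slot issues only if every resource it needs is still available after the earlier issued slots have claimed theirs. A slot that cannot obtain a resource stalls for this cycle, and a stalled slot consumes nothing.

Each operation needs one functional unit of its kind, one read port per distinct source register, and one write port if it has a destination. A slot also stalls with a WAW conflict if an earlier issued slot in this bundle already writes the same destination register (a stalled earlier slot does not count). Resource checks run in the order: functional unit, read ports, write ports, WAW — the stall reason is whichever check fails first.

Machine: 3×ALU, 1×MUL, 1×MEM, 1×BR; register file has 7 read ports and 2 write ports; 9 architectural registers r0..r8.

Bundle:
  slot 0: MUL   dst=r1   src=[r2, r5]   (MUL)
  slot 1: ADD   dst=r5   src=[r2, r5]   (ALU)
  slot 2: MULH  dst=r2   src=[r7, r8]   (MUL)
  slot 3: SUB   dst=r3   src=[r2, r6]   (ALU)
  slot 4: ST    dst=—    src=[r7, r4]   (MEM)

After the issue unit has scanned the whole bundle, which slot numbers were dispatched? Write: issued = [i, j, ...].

issued = [0, 1, 4]

  0. MUL→r1 ⇒ go  {3A/0Mu/1Ld/1B | 5r 1w}
  1. ALU→r5 ⇒ go  {2A/0Mu/1Ld/1B | 3r 0w}
  2. MUL→r2 ⇒ no(FU)  {2A/0Mu/1Ld/1B | 3r 0w}
  3. ALU→r3 ⇒ no(WR_PORT)  {2A/0Mu/1Ld/1B | 3r 0w}
  4. MEM ⇒ go  {2A/0Mu/0Ld/1B | 1r 0w}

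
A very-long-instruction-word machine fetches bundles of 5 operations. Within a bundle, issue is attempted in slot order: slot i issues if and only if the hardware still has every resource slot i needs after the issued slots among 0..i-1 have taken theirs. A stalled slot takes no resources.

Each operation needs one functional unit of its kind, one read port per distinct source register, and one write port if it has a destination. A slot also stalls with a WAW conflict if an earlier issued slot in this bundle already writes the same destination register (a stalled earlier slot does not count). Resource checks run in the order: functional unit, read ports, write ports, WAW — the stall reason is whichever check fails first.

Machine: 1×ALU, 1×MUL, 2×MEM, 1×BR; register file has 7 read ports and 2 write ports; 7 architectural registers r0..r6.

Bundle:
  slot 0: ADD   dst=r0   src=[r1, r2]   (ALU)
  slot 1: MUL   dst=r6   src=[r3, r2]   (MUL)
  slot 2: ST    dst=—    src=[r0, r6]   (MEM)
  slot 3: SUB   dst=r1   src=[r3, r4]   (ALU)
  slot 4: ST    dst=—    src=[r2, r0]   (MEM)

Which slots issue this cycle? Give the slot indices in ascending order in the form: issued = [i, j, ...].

(0) want 1×ALU +2rd +1wr — yes → AL0|MU1|ME2|BR1|rd5|wr1
(1) want 1×MUL +2rd +1wr — yes → AL0|MU0|ME2|BR1|rd3|wr0
(2) want 1×MEM +2rd +0wr — yes → AL0|MU0|ME1|BR1|rd1|wr0
(3) want 1×ALU +2rd +1wr — FU → AL0|MU0|ME1|BR1|rd1|wr0
(4) want 1×MEM +2rd +0wr — RD_PORT → AL0|MU0|ME1|BR1|rd1|wr0

issued = [0, 1, 2]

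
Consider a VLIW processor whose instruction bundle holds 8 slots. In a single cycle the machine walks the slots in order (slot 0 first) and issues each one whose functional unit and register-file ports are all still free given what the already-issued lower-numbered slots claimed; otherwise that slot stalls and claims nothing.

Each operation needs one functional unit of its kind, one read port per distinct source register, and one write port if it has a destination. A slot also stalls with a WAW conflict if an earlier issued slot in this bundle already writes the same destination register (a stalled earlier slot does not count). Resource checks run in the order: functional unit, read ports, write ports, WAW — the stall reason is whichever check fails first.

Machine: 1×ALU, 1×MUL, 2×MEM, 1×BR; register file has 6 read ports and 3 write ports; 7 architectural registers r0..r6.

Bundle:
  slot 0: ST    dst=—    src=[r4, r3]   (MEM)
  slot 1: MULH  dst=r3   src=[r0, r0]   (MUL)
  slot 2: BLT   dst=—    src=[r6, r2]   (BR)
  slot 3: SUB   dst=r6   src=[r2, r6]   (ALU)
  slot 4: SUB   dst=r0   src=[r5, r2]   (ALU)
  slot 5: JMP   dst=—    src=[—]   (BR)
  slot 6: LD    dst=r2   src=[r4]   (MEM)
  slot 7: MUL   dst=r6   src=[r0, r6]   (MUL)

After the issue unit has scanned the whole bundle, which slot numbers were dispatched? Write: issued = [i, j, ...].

(0) want 1×MEM +2rd +0wr — yes → AL1|MU1|ME1|BR1|rd4|wr3
(1) want 1×MUL +1rd +1wr — yes → AL1|MU0|ME1|BR1|rd3|wr2
(2) want 1×BR +2rd +0wr — yes → AL1|MU0|ME1|BR0|rd1|wr2
(3) want 1×ALU +2rd +1wr — RD_PORT → AL1|MU0|ME1|BR0|rd1|wr2
(4) want 1×ALU +2rd +1wr — RD_PORT → AL1|MU0|ME1|BR0|rd1|wr2
(5) want 1×BR +0rd +0wr — FU → AL1|MU0|ME1|BR0|rd1|wr2
(6) want 1×MEM +1rd +1wr — yes → AL1|MU0|ME0|BR0|rd0|wr1
(7) want 1×MUL +2rd +1wr — FU → AL1|MU0|ME0|BR0|rd0|wr1

issued = [0, 1, 2, 6]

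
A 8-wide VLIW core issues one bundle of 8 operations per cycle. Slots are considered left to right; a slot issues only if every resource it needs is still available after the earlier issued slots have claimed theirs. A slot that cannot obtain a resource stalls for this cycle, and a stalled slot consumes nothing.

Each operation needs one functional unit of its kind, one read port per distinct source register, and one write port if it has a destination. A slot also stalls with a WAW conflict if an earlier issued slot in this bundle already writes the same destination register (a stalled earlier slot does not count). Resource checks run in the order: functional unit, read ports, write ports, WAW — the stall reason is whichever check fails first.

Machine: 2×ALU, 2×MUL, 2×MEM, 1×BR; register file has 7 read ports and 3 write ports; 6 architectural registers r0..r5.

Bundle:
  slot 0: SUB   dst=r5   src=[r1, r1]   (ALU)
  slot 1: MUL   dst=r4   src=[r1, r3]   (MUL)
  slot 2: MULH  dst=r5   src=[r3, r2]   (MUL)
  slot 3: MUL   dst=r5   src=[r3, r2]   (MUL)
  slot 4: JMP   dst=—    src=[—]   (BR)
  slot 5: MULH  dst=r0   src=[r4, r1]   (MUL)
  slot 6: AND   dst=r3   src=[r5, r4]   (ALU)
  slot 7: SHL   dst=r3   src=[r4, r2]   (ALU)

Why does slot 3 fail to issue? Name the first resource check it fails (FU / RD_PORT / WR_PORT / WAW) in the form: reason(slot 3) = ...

(0) want 1×ALU +1rd +1wr — yes → AL1|MU2|ME2|BR1|rd6|wr2
(1) want 1×MUL +2rd +1wr — yes → AL1|MU1|ME2|BR1|rd4|wr1
(2) want 1×MUL +2rd +1wr — WAW → AL1|MU1|ME2|BR1|rd4|wr1
(3) want 1×MUL +2rd +1wr — WAW → AL1|MU1|ME2|BR1|rd4|wr1
(4) want 1×BR +0rd +0wr — yes → AL1|MU1|ME2|BR0|rd4|wr1
(5) want 1×MUL +2rd +1wr — yes → AL1|MU0|ME2|BR0|rd2|wr0
(6) want 1×ALU +2rd +1wr — WR_PORT → AL1|MU0|ME2|BR0|rd2|wr0
(7) want 1×ALU +2rd +1wr — WR_PORT → AL1|MU0|ME2|BR0|rd2|wr0

reason(slot 3) = WAW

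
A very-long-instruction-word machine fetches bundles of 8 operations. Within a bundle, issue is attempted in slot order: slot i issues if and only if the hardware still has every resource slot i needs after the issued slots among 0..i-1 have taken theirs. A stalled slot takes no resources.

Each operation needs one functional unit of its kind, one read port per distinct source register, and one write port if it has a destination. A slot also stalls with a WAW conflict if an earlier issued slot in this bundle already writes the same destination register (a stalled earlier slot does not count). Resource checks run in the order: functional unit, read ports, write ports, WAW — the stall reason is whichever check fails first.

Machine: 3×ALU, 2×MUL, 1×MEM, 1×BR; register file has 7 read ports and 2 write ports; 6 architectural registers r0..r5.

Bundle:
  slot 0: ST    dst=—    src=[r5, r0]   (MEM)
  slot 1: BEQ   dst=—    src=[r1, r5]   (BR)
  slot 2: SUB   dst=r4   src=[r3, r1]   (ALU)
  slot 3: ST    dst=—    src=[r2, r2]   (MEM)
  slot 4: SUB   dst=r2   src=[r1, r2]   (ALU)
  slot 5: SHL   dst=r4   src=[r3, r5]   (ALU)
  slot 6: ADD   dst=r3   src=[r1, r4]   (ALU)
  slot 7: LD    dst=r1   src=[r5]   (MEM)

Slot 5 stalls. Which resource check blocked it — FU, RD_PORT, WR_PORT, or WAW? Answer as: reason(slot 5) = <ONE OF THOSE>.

(0) want 1×MEM +2rd +0wr — yes → AL3|MU2|ME0|BR1|rd5|wr2
(1) want 1×BR +2rd +0wr — yes → AL3|MU2|ME0|BR0|rd3|wr2
(2) want 1×ALU +2rd +1wr — yes → AL2|MU2|ME0|BR0|rd1|wr1
(3) want 1×MEM +1rd +0wr — FU → AL2|MU2|ME0|BR0|rd1|wr1
(4) want 1×ALU +2rd +1wr — RD_PORT → AL2|MU2|ME0|BR0|rd1|wr1
(5) want 1×ALU +2rd +1wr — RD_PORT → AL2|MU2|ME0|BR0|rd1|wr1
(6) want 1×ALU +2rd +1wr — RD_PORT → AL2|MU2|ME0|BR0|rd1|wr1
(7) want 1×MEM +1rd +1wr — FU → AL2|MU2|ME0|BR0|rd1|wr1

reason(slot 5) = RD_PORT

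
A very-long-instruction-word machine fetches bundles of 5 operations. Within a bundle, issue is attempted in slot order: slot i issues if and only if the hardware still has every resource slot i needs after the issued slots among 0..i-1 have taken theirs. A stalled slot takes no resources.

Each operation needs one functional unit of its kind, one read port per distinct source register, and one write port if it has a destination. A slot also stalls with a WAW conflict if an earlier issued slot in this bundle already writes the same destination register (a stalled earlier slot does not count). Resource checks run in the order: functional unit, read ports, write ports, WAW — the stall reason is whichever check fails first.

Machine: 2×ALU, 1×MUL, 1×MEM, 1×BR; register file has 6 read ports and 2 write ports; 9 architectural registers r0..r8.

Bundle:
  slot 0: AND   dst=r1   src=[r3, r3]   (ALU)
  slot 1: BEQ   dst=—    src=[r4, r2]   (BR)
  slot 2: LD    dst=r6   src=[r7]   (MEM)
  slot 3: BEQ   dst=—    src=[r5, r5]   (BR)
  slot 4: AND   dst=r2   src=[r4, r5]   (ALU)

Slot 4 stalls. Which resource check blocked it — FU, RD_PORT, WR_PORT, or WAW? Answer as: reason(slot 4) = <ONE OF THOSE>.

  0. ALU→r1 ⇒ go  {1A/1Mu/1Ld/1B | 5r 1w}
  1. BR ⇒ go  {1A/1Mu/1Ld/0B | 3r 1w}
  2. MEM→r6 ⇒ go  {1A/1Mu/0Ld/0B | 2r 0w}
  3. BR ⇒ no(FU)  {1A/1Mu/0Ld/0B | 2r 0w}
  4. ALU→r2 ⇒ no(WR_PORT)  {1A/1Mu/0Ld/0B | 2r 0w}

reason(slot 4) = WR_PORT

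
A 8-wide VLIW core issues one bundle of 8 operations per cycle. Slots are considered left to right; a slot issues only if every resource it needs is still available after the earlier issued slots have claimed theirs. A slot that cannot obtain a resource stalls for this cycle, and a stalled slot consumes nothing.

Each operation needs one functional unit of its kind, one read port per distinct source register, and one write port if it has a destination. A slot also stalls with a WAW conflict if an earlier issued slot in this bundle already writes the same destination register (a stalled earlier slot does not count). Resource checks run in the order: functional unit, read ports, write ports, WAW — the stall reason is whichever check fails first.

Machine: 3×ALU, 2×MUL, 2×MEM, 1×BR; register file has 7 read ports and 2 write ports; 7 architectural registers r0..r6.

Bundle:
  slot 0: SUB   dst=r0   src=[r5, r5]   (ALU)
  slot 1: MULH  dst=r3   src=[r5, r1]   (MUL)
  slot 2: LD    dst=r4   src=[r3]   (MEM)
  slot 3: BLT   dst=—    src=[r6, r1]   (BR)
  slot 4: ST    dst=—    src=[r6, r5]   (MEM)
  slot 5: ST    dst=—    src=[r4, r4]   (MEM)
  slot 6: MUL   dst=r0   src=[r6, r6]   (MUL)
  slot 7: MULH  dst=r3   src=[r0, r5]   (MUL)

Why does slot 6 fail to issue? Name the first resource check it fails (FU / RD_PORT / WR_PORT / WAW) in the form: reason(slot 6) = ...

slot 0 (ALU): ISSUE — free A2,Mu2,Ld2,B1 rp6 wp1
slot 1 (MUL): ISSUE — free A2,Mu1,Ld2,B1 rp4 wp0
slot 2 (MEM): stall WR_PORT — free A2,Mu1,Ld2,B1 rp4 wp0
slot 3 (BR): ISSUE — free A2,Mu1,Ld2,B0 rp2 wp0
slot 4 (MEM): ISSUE — free A2,Mu1,Ld1,B0 rp0 wp0
slot 5 (MEM): stall RD_PORT — free A2,Mu1,Ld1,B0 rp0 wp0
slot 6 (MUL): stall RD_PORT — free A2,Mu1,Ld1,B0 rp0 wp0
slot 7 (MUL): stall RD_PORT — free A2,Mu1,Ld1,B0 rp0 wp0

reason(slot 6) = RD_PORT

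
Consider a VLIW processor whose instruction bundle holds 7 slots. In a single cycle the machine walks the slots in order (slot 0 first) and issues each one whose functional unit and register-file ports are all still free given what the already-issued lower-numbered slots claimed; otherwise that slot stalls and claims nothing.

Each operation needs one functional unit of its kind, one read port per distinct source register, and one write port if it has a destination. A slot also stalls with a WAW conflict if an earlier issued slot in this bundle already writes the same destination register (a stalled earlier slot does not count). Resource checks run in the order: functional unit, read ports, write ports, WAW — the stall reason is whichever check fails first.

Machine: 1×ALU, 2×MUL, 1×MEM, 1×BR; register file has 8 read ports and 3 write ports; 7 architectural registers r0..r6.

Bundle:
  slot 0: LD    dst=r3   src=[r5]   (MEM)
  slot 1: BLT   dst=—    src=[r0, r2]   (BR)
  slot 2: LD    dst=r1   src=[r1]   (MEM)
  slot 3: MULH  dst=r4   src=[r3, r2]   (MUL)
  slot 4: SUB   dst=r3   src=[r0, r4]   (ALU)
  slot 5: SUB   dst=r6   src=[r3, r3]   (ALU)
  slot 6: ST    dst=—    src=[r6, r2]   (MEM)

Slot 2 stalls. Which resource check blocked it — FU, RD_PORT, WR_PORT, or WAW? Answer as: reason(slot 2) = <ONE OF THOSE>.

  0. MEM→r3 ⇒ go  {1A/2Mu/0Ld/1B | 7r 2w}
  1. BR ⇒ go  {1A/2Mu/0Ld/0B | 5r 2w}
  2. MEM→r1 ⇒ no(FU)  {1A/2Mu/0Ld/0B | 5r 2w}
  3. MUL→r4 ⇒ go  {1A/1Mu/0Ld/0B | 3r 1w}
  4. ALU→r3 ⇒ no(WAW)  {1A/1Mu/0Ld/0B | 3r 1w}
  5. ALU→r6 ⇒ go  {0A/1Mu/0Ld/0B | 2r 0w}
  6. MEM ⇒ no(FU)  {0A/1Mu/0Ld/0B | 2r 0w}

reason(slot 2) = FU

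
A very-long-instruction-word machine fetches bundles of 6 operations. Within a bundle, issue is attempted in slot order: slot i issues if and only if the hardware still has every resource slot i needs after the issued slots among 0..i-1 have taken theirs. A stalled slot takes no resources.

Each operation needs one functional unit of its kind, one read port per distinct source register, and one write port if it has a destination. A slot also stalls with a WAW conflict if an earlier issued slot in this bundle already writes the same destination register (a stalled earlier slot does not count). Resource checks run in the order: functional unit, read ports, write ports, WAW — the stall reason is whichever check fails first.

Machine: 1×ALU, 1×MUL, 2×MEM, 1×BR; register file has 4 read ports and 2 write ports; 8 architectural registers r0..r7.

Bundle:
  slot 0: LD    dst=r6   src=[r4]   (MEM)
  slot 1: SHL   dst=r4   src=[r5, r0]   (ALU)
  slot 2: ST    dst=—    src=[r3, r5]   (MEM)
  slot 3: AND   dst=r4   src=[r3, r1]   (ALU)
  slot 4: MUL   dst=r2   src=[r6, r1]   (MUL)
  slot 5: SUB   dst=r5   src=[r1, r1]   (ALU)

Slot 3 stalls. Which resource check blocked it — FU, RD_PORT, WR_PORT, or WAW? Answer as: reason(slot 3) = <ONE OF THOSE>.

reason(slot 3) = FU

slot 0 (MEM): ISSUE — free A1,Mu1,Ld1,B1 rp3 wp1
slot 1 (ALU): ISSUE — free A0,Mu1,Ld1,B1 rp1 wp0
slot 2 (MEM): stall RD_PORT — free A0,Mu1,Ld1,B1 rp1 wp0
slot 3 (ALU): stall FU — free A0,Mu1,Ld1,B1 rp1 wp0
slot 4 (MUL): stall RD_PORT — free A0,Mu1,Ld1,B1 rp1 wp0
slot 5 (ALU): stall FU — free A0,Mu1,Ld1,B1 rp1 wp0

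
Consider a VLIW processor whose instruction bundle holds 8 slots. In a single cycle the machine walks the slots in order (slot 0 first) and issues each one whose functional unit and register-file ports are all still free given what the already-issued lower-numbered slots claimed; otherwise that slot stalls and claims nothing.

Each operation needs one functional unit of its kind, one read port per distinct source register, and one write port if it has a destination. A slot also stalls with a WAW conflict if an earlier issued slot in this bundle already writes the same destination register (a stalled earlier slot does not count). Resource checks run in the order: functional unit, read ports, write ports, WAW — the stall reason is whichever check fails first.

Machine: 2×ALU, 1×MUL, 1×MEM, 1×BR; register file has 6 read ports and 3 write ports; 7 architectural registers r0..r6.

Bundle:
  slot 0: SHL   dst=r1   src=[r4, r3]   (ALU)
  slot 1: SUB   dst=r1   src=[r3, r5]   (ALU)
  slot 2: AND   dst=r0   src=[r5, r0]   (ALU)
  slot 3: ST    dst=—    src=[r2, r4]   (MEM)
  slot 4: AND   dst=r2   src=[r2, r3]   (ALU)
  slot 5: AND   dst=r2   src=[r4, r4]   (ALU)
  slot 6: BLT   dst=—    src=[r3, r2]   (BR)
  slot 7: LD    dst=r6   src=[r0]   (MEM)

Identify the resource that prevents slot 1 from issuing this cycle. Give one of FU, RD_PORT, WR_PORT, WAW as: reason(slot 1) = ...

(0) want 1×ALU +2rd +1wr — yes → AL1|MU1|ME1|BR1|rd4|wr2
(1) want 1×ALU +2rd +1wr — WAW → AL1|MU1|ME1|BR1|rd4|wr2
(2) want 1×ALU +2rd +1wr — yes → AL0|MU1|ME1|BR1|rd2|wr1
(3) want 1×MEM +2rd +0wr — yes → AL0|MU1|ME0|BR1|rd0|wr1
(4) want 1×ALU +2rd +1wr — FU → AL0|MU1|ME0|BR1|rd0|wr1
(5) want 1×ALU +1rd +1wr — FU → AL0|MU1|ME0|BR1|rd0|wr1
(6) want 1×BR +2rd +0wr — RD_PORT → AL0|MU1|ME0|BR1|rd0|wr1
(7) want 1×MEM +1rd +1wr — FU → AL0|MU1|ME0|BR1|rd0|wr1

reason(slot 1) = WAW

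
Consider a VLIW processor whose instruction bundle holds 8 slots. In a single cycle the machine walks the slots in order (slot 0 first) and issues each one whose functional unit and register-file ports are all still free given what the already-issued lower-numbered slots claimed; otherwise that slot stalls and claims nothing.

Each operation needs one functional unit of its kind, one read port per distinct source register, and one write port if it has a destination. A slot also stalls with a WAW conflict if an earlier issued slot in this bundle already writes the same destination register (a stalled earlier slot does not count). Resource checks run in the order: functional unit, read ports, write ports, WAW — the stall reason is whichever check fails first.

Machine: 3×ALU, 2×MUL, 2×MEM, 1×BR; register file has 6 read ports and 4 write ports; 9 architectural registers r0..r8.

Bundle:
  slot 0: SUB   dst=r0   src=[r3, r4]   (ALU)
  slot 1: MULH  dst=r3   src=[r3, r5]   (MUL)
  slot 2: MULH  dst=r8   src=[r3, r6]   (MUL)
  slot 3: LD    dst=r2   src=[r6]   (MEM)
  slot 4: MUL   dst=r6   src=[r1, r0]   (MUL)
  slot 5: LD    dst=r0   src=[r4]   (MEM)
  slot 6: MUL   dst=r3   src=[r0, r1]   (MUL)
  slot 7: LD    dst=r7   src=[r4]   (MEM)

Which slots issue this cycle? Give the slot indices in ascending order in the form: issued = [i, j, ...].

[0] ALU needs rd=2 wr=1: ok; after: ALU=2 MUL=2 MEM=2 BR=1, R=4, W=3
[1] MUL needs rd=2 wr=1: ok; after: ALU=2 MUL=1 MEM=2 BR=1, R=2, W=2
[2] MUL needs rd=2 wr=1: ok; after: ALU=2 MUL=0 MEM=2 BR=1, R=0, W=1
[3] MEM needs rd=1 wr=1: RD_PORT; after: ALU=2 MUL=0 MEM=2 BR=1, R=0, W=1
[4] MUL needs rd=2 wr=1: FU; after: ALU=2 MUL=0 MEM=2 BR=1, R=0, W=1
[5] MEM needs rd=1 wr=1: RD_PORT; after: ALU=2 MUL=0 MEM=2 BR=1, R=0, W=1
[6] MUL needs rd=2 wr=1: FU; after: ALU=2 MUL=0 MEM=2 BR=1, R=0, W=1
[7] MEM needs rd=1 wr=1: RD_PORT; after: ALU=2 MUL=0 MEM=2 BR=1, R=0, W=1

issued = [0, 1, 2]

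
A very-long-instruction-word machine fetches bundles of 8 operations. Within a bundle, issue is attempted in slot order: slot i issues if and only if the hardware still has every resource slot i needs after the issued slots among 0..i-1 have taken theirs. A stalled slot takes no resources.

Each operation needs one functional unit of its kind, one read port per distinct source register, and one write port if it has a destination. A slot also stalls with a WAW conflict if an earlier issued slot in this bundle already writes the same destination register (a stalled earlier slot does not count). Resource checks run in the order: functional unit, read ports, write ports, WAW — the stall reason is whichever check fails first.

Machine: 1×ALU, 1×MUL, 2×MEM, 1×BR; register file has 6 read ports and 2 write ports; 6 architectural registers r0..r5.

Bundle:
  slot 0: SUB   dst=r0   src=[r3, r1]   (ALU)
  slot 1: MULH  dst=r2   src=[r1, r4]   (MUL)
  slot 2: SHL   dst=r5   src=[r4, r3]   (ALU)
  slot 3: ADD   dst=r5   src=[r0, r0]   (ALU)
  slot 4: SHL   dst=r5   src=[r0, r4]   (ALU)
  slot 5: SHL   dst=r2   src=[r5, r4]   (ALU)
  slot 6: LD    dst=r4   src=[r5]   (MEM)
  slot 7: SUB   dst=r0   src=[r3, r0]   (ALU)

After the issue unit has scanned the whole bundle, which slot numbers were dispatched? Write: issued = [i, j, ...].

issued = [0, 1]

slot 0 (ALU): ISSUE — free A0,Mu1,Ld2,B1 rp4 wp1
slot 1 (MUL): ISSUE — free A0,Mu0,Ld2,B1 rp2 wp0
slot 2 (ALU): stall FU — free A0,Mu0,Ld2,B1 rp2 wp0
slot 3 (ALU): stall FU — free A0,Mu0,Ld2,B1 rp2 wp0
slot 4 (ALU): stall FU — free A0,Mu0,Ld2,B1 rp2 wp0
slot 5 (ALU): stall FU — free A0,Mu0,Ld2,B1 rp2 wp0
slot 6 (MEM): stall WR_PORT — free A0,Mu0,Ld2,B1 rp2 wp0
slot 7 (ALU): stall FU — free A0,Mu0,Ld2,B1 rp2 wp0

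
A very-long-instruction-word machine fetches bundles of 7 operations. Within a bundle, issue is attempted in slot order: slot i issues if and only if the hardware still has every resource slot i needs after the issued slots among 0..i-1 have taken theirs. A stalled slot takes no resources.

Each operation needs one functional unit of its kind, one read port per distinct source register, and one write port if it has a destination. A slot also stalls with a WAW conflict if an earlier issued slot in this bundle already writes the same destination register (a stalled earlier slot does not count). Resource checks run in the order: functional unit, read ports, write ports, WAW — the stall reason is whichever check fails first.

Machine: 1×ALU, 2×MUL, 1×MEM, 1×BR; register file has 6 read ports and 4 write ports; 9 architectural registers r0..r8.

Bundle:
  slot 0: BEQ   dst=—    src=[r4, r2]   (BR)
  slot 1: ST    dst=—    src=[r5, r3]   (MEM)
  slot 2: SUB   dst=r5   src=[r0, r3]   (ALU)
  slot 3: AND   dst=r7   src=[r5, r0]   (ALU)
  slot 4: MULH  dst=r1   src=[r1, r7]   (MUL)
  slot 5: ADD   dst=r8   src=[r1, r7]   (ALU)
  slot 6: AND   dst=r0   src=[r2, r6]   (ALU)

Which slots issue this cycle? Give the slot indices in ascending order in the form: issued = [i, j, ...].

issued = [0, 1, 2]

(0) want 1×BR +2rd +0wr — yes → AL1|MU2|ME1|BR0|rd4|wr4
(1) want 1×MEM +2rd +0wr — yes → AL1|MU2|ME0|BR0|rd2|wr4
(2) want 1×ALU +2rd +1wr — yes → AL0|MU2|ME0|BR0|rd0|wr3
(3) want 1×ALU +2rd +1wr — FU → AL0|MU2|ME0|BR0|rd0|wr3
(4) want 1×MUL +2rd +1wr — RD_PORT → AL0|MU2|ME0|BR0|rd0|wr3
(5) want 1×ALU +2rd +1wr — FU → AL0|MU2|ME0|BR0|rd0|wr3
(6) want 1×ALU +2rd +1wr — FU → AL0|MU2|ME0|BR0|rd0|wr3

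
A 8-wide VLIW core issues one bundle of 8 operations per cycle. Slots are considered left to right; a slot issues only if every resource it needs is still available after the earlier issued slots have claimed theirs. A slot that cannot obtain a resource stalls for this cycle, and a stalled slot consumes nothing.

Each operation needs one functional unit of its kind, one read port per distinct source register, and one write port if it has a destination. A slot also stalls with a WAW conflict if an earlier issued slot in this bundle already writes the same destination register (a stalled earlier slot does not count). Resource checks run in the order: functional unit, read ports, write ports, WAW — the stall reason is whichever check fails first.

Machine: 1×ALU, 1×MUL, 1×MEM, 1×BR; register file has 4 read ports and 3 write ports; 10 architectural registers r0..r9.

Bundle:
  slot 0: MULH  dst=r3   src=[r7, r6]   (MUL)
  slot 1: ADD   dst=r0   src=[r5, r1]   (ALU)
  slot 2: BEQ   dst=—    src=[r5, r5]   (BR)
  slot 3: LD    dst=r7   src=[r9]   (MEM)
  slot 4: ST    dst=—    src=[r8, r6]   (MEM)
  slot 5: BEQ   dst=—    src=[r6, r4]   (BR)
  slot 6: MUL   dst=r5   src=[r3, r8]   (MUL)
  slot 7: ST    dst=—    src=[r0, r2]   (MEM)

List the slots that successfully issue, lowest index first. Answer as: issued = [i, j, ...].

issued = [0, 1]

(0) want 1×MUL +2rd +1wr — yes → AL1|MU0|ME1|BR1|rd2|wr2
(1) want 1×ALU +2rd +1wr — yes → AL0|MU0|ME1|BR1|rd0|wr1
(2) want 1×BR +1rd +0wr — RD_PORT → AL0|MU0|ME1|BR1|rd0|wr1
(3) want 1×MEM +1rd +1wr — RD_PORT → AL0|MU0|ME1|BR1|rd0|wr1
(4) want 1×MEM +2rd +0wr — RD_PORT → AL0|MU0|ME1|BR1|rd0|wr1
(5) want 1×BR +2rd +0wr — RD_PORT → AL0|MU0|ME1|BR1|rd0|wr1
(6) want 1×MUL +2rd +1wr — FU → AL0|MU0|ME1|BR1|rd0|wr1
(7) want 1×MEM +2rd +0wr — RD_PORT → AL0|MU0|ME1|BR1|rd0|wr1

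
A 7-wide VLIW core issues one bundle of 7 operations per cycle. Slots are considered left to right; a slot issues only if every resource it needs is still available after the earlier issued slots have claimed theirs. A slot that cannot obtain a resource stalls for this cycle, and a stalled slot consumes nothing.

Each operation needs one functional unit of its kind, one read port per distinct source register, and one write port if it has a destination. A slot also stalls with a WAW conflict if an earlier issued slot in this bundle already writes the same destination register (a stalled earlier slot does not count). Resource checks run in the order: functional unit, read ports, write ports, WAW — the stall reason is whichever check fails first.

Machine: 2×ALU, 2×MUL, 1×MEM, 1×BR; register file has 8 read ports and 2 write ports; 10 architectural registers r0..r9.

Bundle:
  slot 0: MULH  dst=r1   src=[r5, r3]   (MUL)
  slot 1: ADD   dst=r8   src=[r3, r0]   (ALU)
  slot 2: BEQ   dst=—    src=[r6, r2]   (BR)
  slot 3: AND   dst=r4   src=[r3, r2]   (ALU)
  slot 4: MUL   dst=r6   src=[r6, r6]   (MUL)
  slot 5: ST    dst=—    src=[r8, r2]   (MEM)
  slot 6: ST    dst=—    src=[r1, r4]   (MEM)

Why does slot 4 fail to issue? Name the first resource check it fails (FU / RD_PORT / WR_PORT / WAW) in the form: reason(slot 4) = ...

#0 MUL src=r5,r3 dispatched  <A:2 Mu:1 Ld:1 B:1 rd:6 wr:1>
#1 ALU src=r3,r0 dispatched  <A:1 Mu:1 Ld:1 B:1 rd:4 wr:0>
#2 BR src=r6,r2 dispatched  <A:1 Mu:1 Ld:1 B:0 rd:2 wr:0>
#3 ALU src=r3,r2 held:WR_PORT  <A:1 Mu:1 Ld:1 B:0 rd:2 wr:0>
#4 MUL src=r6,r6 held:WR_PORT  <A:1 Mu:1 Ld:1 B:0 rd:2 wr:0>
#5 MEM src=r8,r2 dispatched  <A:1 Mu:1 Ld:0 B:0 rd:0 wr:0>
#6 MEM src=r1,r4 held:FU  <A:1 Mu:1 Ld:0 B:0 rd:0 wr:0>

reason(slot 4) = WR_PORT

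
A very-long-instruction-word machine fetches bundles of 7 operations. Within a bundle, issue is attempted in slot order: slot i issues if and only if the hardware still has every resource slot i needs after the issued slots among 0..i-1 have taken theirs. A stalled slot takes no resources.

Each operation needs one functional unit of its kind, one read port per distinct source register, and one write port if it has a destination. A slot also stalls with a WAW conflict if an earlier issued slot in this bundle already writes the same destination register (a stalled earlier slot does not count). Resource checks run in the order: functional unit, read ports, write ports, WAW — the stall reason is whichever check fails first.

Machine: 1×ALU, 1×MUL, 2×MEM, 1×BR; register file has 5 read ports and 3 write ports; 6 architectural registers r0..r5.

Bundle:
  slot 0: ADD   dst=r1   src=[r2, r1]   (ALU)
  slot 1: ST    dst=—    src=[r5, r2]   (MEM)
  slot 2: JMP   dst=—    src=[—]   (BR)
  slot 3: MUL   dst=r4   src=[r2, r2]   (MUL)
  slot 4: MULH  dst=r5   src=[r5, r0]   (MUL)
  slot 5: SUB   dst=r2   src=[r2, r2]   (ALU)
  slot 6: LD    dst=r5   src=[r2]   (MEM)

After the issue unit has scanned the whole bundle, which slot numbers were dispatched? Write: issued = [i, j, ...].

[0] ALU needs rd=2 wr=1: ok; after: ALU=0 MUL=1 MEM=2 BR=1, R=3, W=2
[1] MEM needs rd=2 wr=0: ok; after: ALU=0 MUL=1 MEM=1 BR=1, R=1, W=2
[2] BR needs rd=0 wr=0: ok; after: ALU=0 MUL=1 MEM=1 BR=0, R=1, W=2
[3] MUL needs rd=1 wr=1: ok; after: ALU=0 MUL=0 MEM=1 BR=0, R=0, W=1
[4] MUL needs rd=2 wr=1: FU; after: ALU=0 MUL=0 MEM=1 BR=0, R=0, W=1
[5] ALU needs rd=1 wr=1: FU; after: ALU=0 MUL=0 MEM=1 BR=0, R=0, W=1
[6] MEM needs rd=1 wr=1: RD_PORT; after: ALU=0 MUL=0 MEM=1 BR=0, R=0, W=1

issued = [0, 1, 2, 3]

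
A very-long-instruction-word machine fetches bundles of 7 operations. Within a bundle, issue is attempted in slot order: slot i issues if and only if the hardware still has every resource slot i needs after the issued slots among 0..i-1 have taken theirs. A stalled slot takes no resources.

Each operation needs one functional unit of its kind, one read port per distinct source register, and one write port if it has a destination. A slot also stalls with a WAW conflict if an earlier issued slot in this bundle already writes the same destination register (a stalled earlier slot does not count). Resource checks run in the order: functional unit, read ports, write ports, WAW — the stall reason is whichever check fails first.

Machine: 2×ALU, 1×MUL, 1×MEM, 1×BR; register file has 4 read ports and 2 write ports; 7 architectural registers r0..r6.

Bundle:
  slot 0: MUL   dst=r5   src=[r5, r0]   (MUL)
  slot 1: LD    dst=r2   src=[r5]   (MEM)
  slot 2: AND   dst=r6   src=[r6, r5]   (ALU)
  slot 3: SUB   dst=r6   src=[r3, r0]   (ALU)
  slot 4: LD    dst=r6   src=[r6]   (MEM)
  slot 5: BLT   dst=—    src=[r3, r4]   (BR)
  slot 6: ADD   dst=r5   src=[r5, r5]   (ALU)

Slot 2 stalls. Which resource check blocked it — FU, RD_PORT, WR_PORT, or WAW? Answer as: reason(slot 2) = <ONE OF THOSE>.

reason(slot 2) = RD_PORT

slot 0 (MUL): ISSUE — free A2,Mu0,Ld1,B1 rp2 wp1
slot 1 (MEM): ISSUE — free A2,Mu0,Ld0,B1 rp1 wp0
slot 2 (ALU): stall RD_PORT — free A2,Mu0,Ld0,B1 rp1 wp0
slot 3 (ALU): stall RD_PORT — free A2,Mu0,Ld0,B1 rp1 wp0
slot 4 (MEM): stall FU — free A2,Mu0,Ld0,B1 rp1 wp0
slot 5 (BR): stall RD_PORT — free A2,Mu0,Ld0,B1 rp1 wp0
slot 6 (ALU): stall WR_PORT — free A2,Mu0,Ld0,B1 rp1 wp0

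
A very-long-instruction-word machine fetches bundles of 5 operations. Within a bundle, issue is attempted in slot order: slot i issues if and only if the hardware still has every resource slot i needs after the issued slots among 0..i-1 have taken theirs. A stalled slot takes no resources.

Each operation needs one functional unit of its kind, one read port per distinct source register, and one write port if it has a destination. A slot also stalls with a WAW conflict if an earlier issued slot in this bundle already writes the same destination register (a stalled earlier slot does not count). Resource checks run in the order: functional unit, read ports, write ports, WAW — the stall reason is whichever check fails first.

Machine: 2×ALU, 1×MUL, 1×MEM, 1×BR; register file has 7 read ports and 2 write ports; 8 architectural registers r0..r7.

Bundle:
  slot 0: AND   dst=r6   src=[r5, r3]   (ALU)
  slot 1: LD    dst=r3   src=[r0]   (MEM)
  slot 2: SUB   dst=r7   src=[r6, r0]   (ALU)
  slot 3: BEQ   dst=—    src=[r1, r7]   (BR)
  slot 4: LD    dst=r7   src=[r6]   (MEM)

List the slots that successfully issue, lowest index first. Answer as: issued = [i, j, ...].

issued = [0, 1, 3]

(0) want 1×ALU +2rd +1wr — yes → AL1|MU1|ME1|BR1|rd5|wr1
(1) want 1×MEM +1rd +1wr — yes → AL1|MU1|ME0|BR1|rd4|wr0
(2) want 1×ALU +2rd +1wr — WR_PORT → AL1|MU1|ME0|BR1|rd4|wr0
(3) want 1×BR +2rd +0wr — yes → AL1|MU1|ME0|BR0|rd2|wr0
(4) want 1×MEM +1rd +1wr — FU → AL1|MU1|ME0|BR0|rd2|wr0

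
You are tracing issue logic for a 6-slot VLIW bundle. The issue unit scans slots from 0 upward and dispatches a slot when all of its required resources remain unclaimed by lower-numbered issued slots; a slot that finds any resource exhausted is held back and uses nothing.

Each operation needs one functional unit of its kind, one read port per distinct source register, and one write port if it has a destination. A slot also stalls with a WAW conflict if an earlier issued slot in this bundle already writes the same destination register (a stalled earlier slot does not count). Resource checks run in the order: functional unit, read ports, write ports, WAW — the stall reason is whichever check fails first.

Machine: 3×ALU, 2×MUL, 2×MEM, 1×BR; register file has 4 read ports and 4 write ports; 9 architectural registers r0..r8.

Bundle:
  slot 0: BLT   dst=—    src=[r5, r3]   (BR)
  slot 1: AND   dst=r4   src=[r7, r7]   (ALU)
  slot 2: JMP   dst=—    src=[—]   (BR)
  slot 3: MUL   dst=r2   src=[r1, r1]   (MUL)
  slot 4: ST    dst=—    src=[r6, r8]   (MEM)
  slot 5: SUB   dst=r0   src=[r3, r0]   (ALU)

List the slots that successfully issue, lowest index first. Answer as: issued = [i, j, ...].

issued = [0, 1, 3]

  0. BR ⇒ go  {3A/2Mu/2Ld/0B | 2r 4w}
  1. ALU→r4 ⇒ go  {2A/2Mu/2Ld/0B | 1r 3w}
  2. BR ⇒ no(FU)  {2A/2Mu/2Ld/0B | 1r 3w}
  3. MUL→r2 ⇒ go  {2A/1Mu/2Ld/0B | 0r 2w}
  4. MEM ⇒ no(RD_PORT)  {2A/1Mu/2Ld/0B | 0r 2w}
  5. ALU→r0 ⇒ no(RD_PORT)  {2A/1Mu/2Ld/0B | 0r 2w}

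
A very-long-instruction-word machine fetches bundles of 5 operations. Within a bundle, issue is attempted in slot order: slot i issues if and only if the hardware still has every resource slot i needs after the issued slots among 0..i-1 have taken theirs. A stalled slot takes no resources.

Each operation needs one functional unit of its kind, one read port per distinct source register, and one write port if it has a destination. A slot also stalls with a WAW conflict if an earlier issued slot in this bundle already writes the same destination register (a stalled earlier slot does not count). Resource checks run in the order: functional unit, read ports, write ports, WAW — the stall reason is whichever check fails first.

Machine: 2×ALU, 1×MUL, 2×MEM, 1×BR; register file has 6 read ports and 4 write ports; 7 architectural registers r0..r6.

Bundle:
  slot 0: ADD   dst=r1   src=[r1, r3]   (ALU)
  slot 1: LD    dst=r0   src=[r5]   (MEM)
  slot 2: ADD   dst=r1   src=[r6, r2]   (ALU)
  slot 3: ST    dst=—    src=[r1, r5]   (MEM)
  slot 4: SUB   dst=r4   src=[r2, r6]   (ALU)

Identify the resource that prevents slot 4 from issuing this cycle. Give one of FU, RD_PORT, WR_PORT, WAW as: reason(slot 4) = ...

reason(slot 4) = RD_PORT

(0) want 1×ALU +2rd +1wr — yes → AL1|MU1|ME2|BR1|rd4|wr3
(1) want 1×MEM +1rd +1wr — yes → AL1|MU1|ME1|BR1|rd3|wr2
(2) want 1×ALU +2rd +1wr — WAW → AL1|MU1|ME1|BR1|rd3|wr2
(3) want 1×MEM +2rd +0wr — yes → AL1|MU1|ME0|BR1|rd1|wr2
(4) want 1×ALU +2rd +1wr — RD_PORT → AL1|MU1|ME0|BR1|rd1|wr2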